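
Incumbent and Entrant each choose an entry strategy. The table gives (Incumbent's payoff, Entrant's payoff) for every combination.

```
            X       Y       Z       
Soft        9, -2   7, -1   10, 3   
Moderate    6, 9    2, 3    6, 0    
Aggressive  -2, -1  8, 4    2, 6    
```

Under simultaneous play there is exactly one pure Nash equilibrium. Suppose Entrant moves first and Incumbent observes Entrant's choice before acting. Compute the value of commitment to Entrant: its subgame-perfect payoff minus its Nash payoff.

Solve by backward induction (Entrant leads).
- X → Incumbent plays Soft (best of 9, 6, -2); Entrant gets -2.
- Y → Incumbent plays Aggressive (best of 7, 2, 8); Entrant gets 4.
- Z → Incumbent plays Soft (best of 10, 6, 2); Entrant gets 3.
Entrant's induced payoffs are -2, 4, 3, so Entrant commits to Y. Subgame-perfect outcome: (Aggressive, Y) with payoffs (8, 4).
Now find the simultaneous Nash equilibrium.
Incumbent's best replies: X→Soft; Y→Aggressive; Z→Soft.
Entrant's best replies: Soft→Z; Moderate→X; Aggressive→Z.
The unique mutual best reply is (Soft, Z), giving (10, 3).
Entrant's commitment gain: 4 − 3 = 1.

1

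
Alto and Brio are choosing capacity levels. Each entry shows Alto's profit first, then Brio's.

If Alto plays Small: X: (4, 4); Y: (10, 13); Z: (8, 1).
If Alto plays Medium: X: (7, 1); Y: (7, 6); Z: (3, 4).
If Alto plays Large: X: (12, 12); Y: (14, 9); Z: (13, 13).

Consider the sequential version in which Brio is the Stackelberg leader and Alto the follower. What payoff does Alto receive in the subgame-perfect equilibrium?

13

Solve by backward induction (Brio leads).
- X: Alto compares 4, 7, 12 and picks Large; Brio would get 12.
- Y: Alto compares 10, 7, 14 and picks Large; Brio would get 9.
- Z: Alto compares 8, 3, 13 and picks Large; Brio would get 13.
Brio's induced payoffs are 12, 9, 13, so Brio commits to Z. Subgame-perfect outcome: (Large, Z) with payoffs (13, 13).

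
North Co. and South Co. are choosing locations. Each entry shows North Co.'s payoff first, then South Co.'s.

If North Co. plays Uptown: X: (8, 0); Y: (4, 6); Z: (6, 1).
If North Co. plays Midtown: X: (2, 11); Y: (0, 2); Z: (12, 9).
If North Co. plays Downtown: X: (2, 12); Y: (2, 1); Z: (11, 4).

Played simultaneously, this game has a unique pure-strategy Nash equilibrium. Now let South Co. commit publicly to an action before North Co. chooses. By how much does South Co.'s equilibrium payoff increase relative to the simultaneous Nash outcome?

Backward induction with South Co. moving first.
- X: BR = Uptown, leader payoff 0.
- Y: BR = Uptown, leader payoff 6.
- Z: BR = Midtown, leader payoff 9.
Maximizing over 0, 6, 9, South Co. chooses Z. Subgame-perfect outcome: (Midtown, Z) with payoffs (12, 9).
For the simultaneous game, intersect best replies.
North Co.'s best replies: X→Uptown; Y→Uptown; Z→Midtown.
South Co.'s best replies: Uptown→Y; Midtown→X; Downtown→X.
Only (Uptown, Y) has each player best-responding; Nash payoffs (4, 6).
South Co.'s commitment gain: 9 − 6 = 3.

3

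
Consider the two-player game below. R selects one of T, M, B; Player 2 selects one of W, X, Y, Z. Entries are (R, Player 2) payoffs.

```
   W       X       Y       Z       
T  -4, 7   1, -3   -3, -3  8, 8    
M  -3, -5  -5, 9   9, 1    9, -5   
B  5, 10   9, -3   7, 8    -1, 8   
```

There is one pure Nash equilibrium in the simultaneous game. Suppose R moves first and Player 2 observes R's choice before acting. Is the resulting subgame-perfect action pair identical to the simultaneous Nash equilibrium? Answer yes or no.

Solve by backward induction (R leads).
- T: BR = Z, leader payoff 8.
- M: BR = X, leader payoff -5.
- B: BR = W, leader payoff 5.
Maximizing over 8, -5, 5, R chooses T. Subgame-perfect outcome: (T, Z) with payoffs (8, 8).
Under simultaneous play:
R's best replies: W→B; X→B; Y→M; Z→M.
Player 2's best replies: T→Z; M→X; B→W.
Only (B, W) has each player best-responding; Nash payoffs (5, 10).
Sequential outcome (T, Z) differs from the Nash profile (B, W).

no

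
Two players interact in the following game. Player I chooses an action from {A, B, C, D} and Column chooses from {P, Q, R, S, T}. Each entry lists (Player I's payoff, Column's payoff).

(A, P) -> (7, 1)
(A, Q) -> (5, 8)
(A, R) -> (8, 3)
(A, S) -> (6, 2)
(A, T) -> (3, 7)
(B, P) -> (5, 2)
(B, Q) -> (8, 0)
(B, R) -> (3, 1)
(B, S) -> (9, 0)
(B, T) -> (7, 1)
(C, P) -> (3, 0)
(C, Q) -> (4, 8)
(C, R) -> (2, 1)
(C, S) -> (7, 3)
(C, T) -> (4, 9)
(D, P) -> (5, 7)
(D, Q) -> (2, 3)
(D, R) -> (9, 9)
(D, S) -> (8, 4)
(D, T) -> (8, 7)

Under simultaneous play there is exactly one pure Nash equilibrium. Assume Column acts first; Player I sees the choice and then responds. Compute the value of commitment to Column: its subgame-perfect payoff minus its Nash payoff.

Player I best-responds to each possible Column move:
- P: Player I compares 7, 5, 3, 5 and picks A; Column would get 1.
- Q: Player I compares 5, 8, 4, 2 and picks B; Column would get 0.
- R: Player I compares 8, 3, 2, 9 and picks D; Column would get 9.
- S: Player I compares 6, 9, 7, 8 and picks B; Column would get 0.
- T: Player I compares 3, 7, 4, 8 and picks D; Column would get 7.
Column's induced payoffs are 1, 0, 9, 0, 7, so Column commits to R. Subgame-perfect outcome: (D, R) with payoffs (9, 9).
Now find the simultaneous Nash equilibrium.
Player I's best replies: P→A; Q→B; R→D; S→B; T→D.
Column's best replies: A→Q; B→P; C→T; D→R.
Only (D, R) has each player best-responding; Nash payoffs (9, 9).
Column's commitment gain: 9 − 9 = 0.

0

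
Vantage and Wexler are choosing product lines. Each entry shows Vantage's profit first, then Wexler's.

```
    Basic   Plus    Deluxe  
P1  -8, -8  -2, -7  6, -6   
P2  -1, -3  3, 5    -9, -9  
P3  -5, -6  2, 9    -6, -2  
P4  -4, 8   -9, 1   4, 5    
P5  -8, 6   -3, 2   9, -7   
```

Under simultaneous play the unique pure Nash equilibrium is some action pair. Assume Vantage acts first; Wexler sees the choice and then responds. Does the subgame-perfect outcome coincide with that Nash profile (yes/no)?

no

Wexler best-responds to each possible Vantage move:
- P1: Wexler compares -8, -7, -6 and picks Deluxe; Vantage would get 6.
- P2: Wexler compares -3, 5, -9 and picks Plus; Vantage would get 3.
- P3: Wexler compares -6, 9, -2 and picks Plus; Vantage would get 2.
- P4: Wexler compares 8, 1, 5 and picks Basic; Vantage would get -4.
- P5: Wexler compares 6, 2, -7 and picks Basic; Vantage would get -8.
Maximizing over 6, 3, 2, -4, -8, Vantage chooses P1. Subgame-perfect outcome: (P1, Deluxe) with payoffs (6, -6).
For the simultaneous game, intersect best replies.
Vantage's best replies: Basic→P2; Plus→P2; Deluxe→P5.
Wexler's best replies: P1→Deluxe; P2→Plus; P3→Plus; P4→Basic; P5→Basic.
The unique mutual best reply is (P2, Plus), giving (3, 5).
Sequential outcome (P1, Deluxe) differs from the Nash profile (P2, Plus).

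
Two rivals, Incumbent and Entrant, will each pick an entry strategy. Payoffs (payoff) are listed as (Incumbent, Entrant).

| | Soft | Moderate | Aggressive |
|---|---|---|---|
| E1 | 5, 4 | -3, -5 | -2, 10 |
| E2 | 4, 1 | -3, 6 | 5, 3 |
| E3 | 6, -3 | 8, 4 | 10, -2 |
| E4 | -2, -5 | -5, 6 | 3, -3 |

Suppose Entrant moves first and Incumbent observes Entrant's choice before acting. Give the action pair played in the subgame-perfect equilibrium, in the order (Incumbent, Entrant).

(E3, Moderate)

Work backward from Incumbent's decision.
- Soft → Incumbent plays E3 (best of 5, 4, 6, -2); Entrant gets -3.
- Moderate → Incumbent plays E3 (best of -3, -3, 8, -5); Entrant gets 4.
- Aggressive → Incumbent plays E3 (best of -2, 5, 10, 3); Entrant gets -2.
Among -3, 4, -2, the best is 4 at Moderate. Subgame-perfect outcome: (E3, Moderate) with payoffs (8, 4).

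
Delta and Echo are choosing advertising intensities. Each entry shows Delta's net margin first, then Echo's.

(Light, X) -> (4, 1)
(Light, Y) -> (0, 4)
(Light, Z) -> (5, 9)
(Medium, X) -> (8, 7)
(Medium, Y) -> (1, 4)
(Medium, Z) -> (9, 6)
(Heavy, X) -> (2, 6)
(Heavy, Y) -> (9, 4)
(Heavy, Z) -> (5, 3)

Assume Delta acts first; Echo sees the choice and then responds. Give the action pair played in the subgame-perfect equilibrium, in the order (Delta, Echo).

(Medium, X)

Backward induction with Delta moving first.
- Light → Echo plays Z (best of 1, 4, 9); Delta gets 5.
- Medium → Echo plays X (best of 7, 4, 6); Delta gets 8.
- Heavy → Echo plays X (best of 6, 4, 3); Delta gets 2.
Delta's induced payoffs are 5, 8, 2, so Delta commits to Medium. Subgame-perfect outcome: (Medium, X) with payoffs (8, 7).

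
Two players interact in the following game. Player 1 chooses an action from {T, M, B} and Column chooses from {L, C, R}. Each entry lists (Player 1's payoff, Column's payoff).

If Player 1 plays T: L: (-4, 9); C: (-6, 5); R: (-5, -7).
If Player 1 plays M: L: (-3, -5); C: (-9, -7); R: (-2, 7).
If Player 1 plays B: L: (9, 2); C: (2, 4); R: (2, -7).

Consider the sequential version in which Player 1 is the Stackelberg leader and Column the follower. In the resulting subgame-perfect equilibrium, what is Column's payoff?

4

Column best-responds to each possible Player 1 move:
- T: Column compares 9, 5, -7 and picks L; Player 1 would get -4.
- M: Column compares -5, -7, 7 and picks R; Player 1 would get -2.
- B: Column compares 2, 4, -7 and picks C; Player 1 would get 2.
Maximizing over -4, -2, 2, Player 1 chooses B. Subgame-perfect outcome: (B, C) with payoffs (2, 4).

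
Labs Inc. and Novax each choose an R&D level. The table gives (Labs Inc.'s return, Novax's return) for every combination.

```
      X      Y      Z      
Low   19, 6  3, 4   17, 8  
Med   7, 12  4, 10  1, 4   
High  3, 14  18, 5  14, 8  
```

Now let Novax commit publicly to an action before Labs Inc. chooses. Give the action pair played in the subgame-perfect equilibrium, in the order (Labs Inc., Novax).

(Low, Z)

Labs Inc. best-responds to each possible Novax move:
- X: Labs Inc. compares 19, 7, 3 and picks Low; Novax would get 6.
- Y: Labs Inc. compares 3, 4, 18 and picks High; Novax would get 5.
- Z: Labs Inc. compares 17, 1, 14 and picks Low; Novax would get 8.
Among 6, 5, 8, the best is 8 at Z. Subgame-perfect outcome: (Low, Z) with payoffs (17, 8).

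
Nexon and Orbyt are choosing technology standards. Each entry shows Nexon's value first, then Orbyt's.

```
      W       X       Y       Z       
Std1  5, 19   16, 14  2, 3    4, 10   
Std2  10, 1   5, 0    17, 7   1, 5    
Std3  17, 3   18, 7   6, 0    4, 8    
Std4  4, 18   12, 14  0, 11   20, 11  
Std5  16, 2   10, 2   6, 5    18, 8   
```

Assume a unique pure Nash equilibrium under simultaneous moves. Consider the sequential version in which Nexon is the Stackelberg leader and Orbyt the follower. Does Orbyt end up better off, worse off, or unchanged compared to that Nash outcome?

better off

Work backward from Orbyt's decision.
- Std1: Orbyt compares 19, 14, 3, 10 and picks W; Nexon would get 5.
- Std2: Orbyt compares 1, 0, 7, 5 and picks Y; Nexon would get 17.
- Std3: Orbyt compares 3, 7, 0, 8 and picks Z; Nexon would get 4.
- Std4: Orbyt compares 18, 14, 11, 11 and picks W; Nexon would get 4.
- Std5: Orbyt compares 2, 2, 5, 8 and picks Z; Nexon would get 18.
Nexon's induced payoffs are 5, 17, 4, 4, 18, so Nexon commits to Std5. Subgame-perfect outcome: (Std5, Z) with payoffs (18, 8).
For the simultaneous game, intersect best replies.
Nexon's best replies: W→Std3; X→Std3; Y→Std2; Z→Std4.
Orbyt's best replies: Std1→W; Std2→Y; Std3→Z; Std4→W; Std5→Z.
Only (Std2, Y) has each player best-responding; Nash payoffs (17, 7).
Orbyt earns 8 sequentially versus 7 at the Nash outcome: better off.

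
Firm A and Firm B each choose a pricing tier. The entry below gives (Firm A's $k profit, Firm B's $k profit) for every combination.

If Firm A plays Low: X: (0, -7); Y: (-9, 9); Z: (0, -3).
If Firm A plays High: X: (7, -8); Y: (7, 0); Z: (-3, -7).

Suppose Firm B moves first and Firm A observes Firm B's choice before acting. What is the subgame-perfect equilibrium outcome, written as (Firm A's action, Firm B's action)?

Work backward from Firm A's decision.
- X: Firm A compares 0, 7 and picks High; Firm B would get -8.
- Y: Firm A compares -9, 7 and picks High; Firm B would get 0.
- Z: Firm A compares 0, -3 and picks Low; Firm B would get -3.
Among -8, 0, -3, the best is 0 at Y. Subgame-perfect outcome: (High, Y) with payoffs (7, 0).

(High, Y)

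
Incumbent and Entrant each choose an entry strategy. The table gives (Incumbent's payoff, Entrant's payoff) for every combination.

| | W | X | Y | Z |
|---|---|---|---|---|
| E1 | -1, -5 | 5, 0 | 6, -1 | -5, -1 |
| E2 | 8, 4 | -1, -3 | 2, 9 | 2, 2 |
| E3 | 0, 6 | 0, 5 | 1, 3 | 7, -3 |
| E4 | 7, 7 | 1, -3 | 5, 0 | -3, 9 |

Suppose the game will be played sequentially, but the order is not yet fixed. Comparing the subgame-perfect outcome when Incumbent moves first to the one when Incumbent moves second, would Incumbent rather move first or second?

If Incumbent leads: Entrant's best replies are E1→X, E2→Y, E3→W, E4→Z; Incumbent's induced payoffs 5, 2, 0, -3; outcome (E1, X), payoffs (5, 0).
If Entrant leads: Incumbent's best replies are W→E2, X→E1, Y→E1, Z→E3; Entrant's induced payoffs 4, 0, -1, -3; outcome (E2, W), payoffs (8, 4).
Incumbent gets 5 moving first and 8 moving second, so Incumbent prefers to move second.

second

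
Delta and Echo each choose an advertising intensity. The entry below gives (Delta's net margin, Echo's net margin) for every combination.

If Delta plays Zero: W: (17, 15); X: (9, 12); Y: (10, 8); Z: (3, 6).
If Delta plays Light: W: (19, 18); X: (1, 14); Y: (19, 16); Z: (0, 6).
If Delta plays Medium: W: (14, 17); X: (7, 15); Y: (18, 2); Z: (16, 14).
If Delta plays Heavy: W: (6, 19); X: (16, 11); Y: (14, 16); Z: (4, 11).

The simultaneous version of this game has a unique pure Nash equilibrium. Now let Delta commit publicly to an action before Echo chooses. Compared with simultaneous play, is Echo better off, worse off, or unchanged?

Work backward from Echo's decision.
- Zero: Echo compares 15, 12, 8, 6 and picks W; Delta would get 17.
- Light: Echo compares 18, 14, 16, 6 and picks W; Delta would get 19.
- Medium: Echo compares 17, 15, 2, 14 and picks W; Delta would get 14.
- Heavy: Echo compares 19, 11, 16, 11 and picks W; Delta would get 6.
Among 17, 19, 14, 6, the best is 19 at Light. Subgame-perfect outcome: (Light, W) with payoffs (19, 18).
For the simultaneous game, intersect best replies.
Delta's best replies: W→Light; X→Heavy; Y→Light; Z→Medium.
Echo's best replies: Zero→W; Light→W; Medium→W; Heavy→W.
The unique mutual best reply is (Light, W), giving (19, 18).
Echo earns 18 sequentially versus 18 at the Nash outcome: unchanged.

unchanged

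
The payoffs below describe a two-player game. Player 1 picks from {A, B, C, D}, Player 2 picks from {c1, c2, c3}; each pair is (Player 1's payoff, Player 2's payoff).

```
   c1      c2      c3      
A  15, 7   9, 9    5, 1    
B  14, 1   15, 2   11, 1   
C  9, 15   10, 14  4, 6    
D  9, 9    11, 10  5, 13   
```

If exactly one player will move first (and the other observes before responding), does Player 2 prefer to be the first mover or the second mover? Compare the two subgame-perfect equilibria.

If Player 1 leads: Player 2's best replies are A→c2, B→c2, C→c1, D→c3; Player 1's induced payoffs 9, 15, 9, 5; outcome (B, c2), payoffs (15, 2).
If Player 2 leads: Player 1's best replies are c1→A, c2→B, c3→B; Player 2's induced payoffs 7, 2, 1; outcome (A, c1), payoffs (15, 7).
Player 2 gets 7 moving first and 2 moving second, so Player 2 prefers to move first.

first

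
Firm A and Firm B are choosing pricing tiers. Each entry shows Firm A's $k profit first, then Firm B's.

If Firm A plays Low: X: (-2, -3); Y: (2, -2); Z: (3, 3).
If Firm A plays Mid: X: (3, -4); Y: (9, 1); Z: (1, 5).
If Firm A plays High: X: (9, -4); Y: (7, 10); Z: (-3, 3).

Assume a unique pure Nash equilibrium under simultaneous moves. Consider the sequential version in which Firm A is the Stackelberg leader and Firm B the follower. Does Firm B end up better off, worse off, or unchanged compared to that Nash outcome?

better off

Backward induction with Firm A moving first.
- Low → Firm B plays Z (best of -3, -2, 3); Firm A gets 3.
- Mid → Firm B plays Z (best of -4, 1, 5); Firm A gets 1.
- High → Firm B plays Y (best of -4, 10, 3); Firm A gets 7.
Firm A's induced payoffs are 3, 1, 7, so Firm A commits to High. Subgame-perfect outcome: (High, Y) with payoffs (7, 10).
Now find the simultaneous Nash equilibrium.
Firm A's best replies: X→High; Y→Mid; Z→Low.
Firm B's best replies: Low→Z; Mid→Z; High→Y.
Only (Low, Z) has each player best-responding; Nash payoffs (3, 3).
Firm B earns 10 sequentially versus 3 at the Nash outcome: better off.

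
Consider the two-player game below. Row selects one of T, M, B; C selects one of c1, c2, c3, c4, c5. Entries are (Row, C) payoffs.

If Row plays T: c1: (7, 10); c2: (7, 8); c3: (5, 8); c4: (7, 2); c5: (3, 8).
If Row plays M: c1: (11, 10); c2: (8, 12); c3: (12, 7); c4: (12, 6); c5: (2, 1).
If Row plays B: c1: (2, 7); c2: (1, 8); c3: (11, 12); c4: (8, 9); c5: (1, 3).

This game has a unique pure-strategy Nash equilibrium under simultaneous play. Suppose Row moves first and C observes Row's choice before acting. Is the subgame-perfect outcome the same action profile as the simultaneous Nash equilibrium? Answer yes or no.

no

Backward induction with Row moving first.
- T: BR = c1, leader payoff 7.
- M: BR = c2, leader payoff 8.
- B: BR = c3, leader payoff 11.
Row's induced payoffs are 7, 8, 11, so Row commits to B. Subgame-perfect outcome: (B, c3) with payoffs (11, 12).
Now find the simultaneous Nash equilibrium.
Row's best replies: c1→M; c2→M; c3→M; c4→M; c5→T.
C's best replies: T→c1; M→c2; B→c3.
Only (M, c2) has each player best-responding; Nash payoffs (8, 12).
Sequential outcome (B, c3) differs from the Nash profile (M, c2).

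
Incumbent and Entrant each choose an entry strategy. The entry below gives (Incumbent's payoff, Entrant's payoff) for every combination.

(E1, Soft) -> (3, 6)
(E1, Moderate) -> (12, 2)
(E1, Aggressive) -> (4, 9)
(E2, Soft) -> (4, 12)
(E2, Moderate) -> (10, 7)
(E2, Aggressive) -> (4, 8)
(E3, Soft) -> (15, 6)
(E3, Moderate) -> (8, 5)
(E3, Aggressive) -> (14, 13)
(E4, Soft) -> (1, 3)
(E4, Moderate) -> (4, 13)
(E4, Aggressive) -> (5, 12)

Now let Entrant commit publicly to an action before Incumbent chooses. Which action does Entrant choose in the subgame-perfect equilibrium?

Aggressive

Incumbent best-responds to each possible Entrant move:
- Soft → Incumbent plays E3 (best of 3, 4, 15, 1); Entrant gets 6.
- Moderate → Incumbent plays E1 (best of 12, 10, 8, 4); Entrant gets 2.
- Aggressive → Incumbent plays E3 (best of 4, 4, 14, 5); Entrant gets 13.
Among 6, 2, 13, the best is 13 at Aggressive. Subgame-perfect outcome: (E3, Aggressive) with payoffs (14, 13).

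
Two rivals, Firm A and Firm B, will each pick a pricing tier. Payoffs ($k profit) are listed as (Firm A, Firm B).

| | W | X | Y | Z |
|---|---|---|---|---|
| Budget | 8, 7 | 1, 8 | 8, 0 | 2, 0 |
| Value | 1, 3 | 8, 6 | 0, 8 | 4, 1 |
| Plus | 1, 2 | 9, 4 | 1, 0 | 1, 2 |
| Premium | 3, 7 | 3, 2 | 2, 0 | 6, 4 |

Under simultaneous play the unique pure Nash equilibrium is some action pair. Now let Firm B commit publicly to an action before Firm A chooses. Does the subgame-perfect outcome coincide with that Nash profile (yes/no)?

no

Work backward from Firm A's decision.
- W: Firm A compares 8, 1, 1, 3 and picks Budget; Firm B would get 7.
- X: Firm A compares 1, 8, 9, 3 and picks Plus; Firm B would get 4.
- Y: Firm A compares 8, 0, 1, 2 and picks Budget; Firm B would get 0.
- Z: Firm A compares 2, 4, 1, 6 and picks Premium; Firm B would get 4.
Maximizing over 7, 4, 0, 4, Firm B chooses W. Subgame-perfect outcome: (Budget, W) with payoffs (8, 7).
Now find the simultaneous Nash equilibrium.
Firm A's best replies: W→Budget; X→Plus; Y→Budget; Z→Premium.
Firm B's best replies: Budget→X; Value→Y; Plus→X; Premium→W.
The unique mutual best reply is (Plus, X), giving (9, 4).
Sequential outcome (Budget, W) differs from the Nash profile (Plus, X).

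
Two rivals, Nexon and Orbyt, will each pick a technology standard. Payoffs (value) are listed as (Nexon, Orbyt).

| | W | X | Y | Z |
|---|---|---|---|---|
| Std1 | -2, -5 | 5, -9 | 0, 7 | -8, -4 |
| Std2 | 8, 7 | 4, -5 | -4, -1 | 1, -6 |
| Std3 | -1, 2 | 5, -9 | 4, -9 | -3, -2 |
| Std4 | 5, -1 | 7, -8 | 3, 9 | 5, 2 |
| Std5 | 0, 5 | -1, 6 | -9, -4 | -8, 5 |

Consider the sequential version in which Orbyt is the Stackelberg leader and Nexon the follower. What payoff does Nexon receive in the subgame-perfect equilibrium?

8

Solve by backward induction (Orbyt leads).
- W: BR = Std2, leader payoff 7.
- X: BR = Std4, leader payoff -8.
- Y: BR = Std3, leader payoff -9.
- Z: BR = Std4, leader payoff 2.
Orbyt's induced payoffs are 7, -8, -9, 2, so Orbyt commits to W. Subgame-perfect outcome: (Std2, W) with payoffs (8, 7).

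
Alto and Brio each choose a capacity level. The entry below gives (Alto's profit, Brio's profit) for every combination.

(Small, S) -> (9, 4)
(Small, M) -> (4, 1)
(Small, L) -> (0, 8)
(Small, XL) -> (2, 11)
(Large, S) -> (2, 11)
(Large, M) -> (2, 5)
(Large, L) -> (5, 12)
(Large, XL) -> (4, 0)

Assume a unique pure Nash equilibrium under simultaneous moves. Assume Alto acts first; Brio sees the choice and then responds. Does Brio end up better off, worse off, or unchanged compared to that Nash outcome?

unchanged

Work backward from Brio's decision.
- Small: BR = XL, leader payoff 2.
- Large: BR = L, leader payoff 5.
Maximizing over 2, 5, Alto chooses Large. Subgame-perfect outcome: (Large, L) with payoffs (5, 12).
Now find the simultaneous Nash equilibrium.
Alto's best replies: S→Small; M→Small; L→Large; XL→Large.
Brio's best replies: Small→XL; Large→L.
The unique mutual best reply is (Large, L), giving (5, 12).
Brio earns 12 sequentially versus 12 at the Nash outcome: unchanged.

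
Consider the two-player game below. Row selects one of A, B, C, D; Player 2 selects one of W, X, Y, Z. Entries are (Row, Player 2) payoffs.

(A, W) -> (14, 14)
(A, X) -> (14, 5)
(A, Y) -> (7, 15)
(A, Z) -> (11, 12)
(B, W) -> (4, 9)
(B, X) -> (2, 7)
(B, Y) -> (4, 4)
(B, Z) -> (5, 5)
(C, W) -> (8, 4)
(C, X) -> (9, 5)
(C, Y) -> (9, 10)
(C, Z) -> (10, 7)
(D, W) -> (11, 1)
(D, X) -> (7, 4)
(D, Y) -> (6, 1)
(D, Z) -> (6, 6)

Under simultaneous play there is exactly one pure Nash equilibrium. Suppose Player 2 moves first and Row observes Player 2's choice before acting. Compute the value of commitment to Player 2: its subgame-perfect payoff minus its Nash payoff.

4

Row best-responds to each possible Player 2 move:
- W: BR = A, leader payoff 14.
- X: BR = A, leader payoff 5.
- Y: BR = C, leader payoff 10.
- Z: BR = A, leader payoff 12.
Maximizing over 14, 5, 10, 12, Player 2 chooses W. Subgame-perfect outcome: (A, W) with payoffs (14, 14).
Under simultaneous play:
Row's best replies: W→A; X→A; Y→C; Z→A.
Player 2's best replies: A→Y; B→W; C→Y; D→Z.
Only (C, Y) has each player best-responding; Nash payoffs (9, 10).
Player 2's commitment gain: 14 − 10 = 4.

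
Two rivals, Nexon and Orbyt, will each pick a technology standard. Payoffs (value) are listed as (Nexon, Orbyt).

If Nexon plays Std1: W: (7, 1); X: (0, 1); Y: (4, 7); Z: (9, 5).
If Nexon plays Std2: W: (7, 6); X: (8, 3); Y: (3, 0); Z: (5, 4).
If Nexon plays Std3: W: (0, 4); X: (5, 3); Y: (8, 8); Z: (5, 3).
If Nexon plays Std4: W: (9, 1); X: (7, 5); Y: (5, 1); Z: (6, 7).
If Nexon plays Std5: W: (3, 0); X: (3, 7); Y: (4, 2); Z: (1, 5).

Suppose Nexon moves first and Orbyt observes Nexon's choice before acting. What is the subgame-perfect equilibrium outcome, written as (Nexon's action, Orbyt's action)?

Orbyt best-responds to each possible Nexon move:
- Std1: BR = Y, leader payoff 4.
- Std2: BR = W, leader payoff 7.
- Std3: BR = Y, leader payoff 8.
- Std4: BR = Z, leader payoff 6.
- Std5: BR = X, leader payoff 3.
Among 4, 7, 8, 6, 3, the best is 8 at Std3. Subgame-perfect outcome: (Std3, Y) with payoffs (8, 8).

(Std3, Y)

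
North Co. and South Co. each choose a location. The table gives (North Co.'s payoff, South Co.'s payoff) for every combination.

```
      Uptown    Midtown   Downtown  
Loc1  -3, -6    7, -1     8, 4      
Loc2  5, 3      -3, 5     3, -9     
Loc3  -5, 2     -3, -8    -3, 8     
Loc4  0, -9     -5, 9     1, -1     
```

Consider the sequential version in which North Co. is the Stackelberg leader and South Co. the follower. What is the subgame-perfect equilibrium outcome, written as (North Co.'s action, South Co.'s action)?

Solve by backward induction (North Co. leads).
- Loc1 → South Co. plays Downtown (best of -6, -1, 4); North Co. gets 8.
- Loc2 → South Co. plays Midtown (best of 3, 5, -9); North Co. gets -3.
- Loc3 → South Co. plays Downtown (best of 2, -8, 8); North Co. gets -3.
- Loc4 → South Co. plays Midtown (best of -9, 9, -1); North Co. gets -5.
Maximizing over 8, -3, -3, -5, North Co. chooses Loc1. Subgame-perfect outcome: (Loc1, Downtown) with payoffs (8, 4).

(Loc1, Downtown)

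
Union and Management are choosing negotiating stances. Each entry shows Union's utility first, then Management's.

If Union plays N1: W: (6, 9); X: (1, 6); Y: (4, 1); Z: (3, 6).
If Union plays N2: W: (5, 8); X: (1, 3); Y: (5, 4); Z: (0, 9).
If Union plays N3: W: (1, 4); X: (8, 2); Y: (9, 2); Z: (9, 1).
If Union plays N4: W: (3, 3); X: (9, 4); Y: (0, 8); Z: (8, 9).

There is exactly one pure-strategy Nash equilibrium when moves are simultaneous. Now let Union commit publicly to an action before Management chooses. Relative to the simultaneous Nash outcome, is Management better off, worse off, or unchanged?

Backward induction with Union moving first.
- N1: BR = W, leader payoff 6.
- N2: BR = Z, leader payoff 0.
- N3: BR = W, leader payoff 1.
- N4: BR = Z, leader payoff 8.
Union's induced payoffs are 6, 0, 1, 8, so Union commits to N4. Subgame-perfect outcome: (N4, Z) with payoffs (8, 9).
For the simultaneous game, intersect best replies.
Union's best replies: W→N1; X→N4; Y→N3; Z→N3.
Management's best replies: N1→W; N2→Z; N3→W; N4→Z.
Only (N1, W) has each player best-responding; Nash payoffs (6, 9).
Management earns 9 sequentially versus 9 at the Nash outcome: unchanged.

unchanged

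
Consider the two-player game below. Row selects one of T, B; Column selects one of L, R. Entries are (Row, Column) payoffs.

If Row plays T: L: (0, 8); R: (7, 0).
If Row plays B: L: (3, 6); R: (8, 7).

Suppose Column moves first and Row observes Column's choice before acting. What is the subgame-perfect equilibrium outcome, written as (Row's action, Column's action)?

(B, R)

Row best-responds to each possible Column move:
- L: Row compares 0, 3 and picks B; Column would get 6.
- R: Row compares 7, 8 and picks B; Column would get 7.
Column's induced payoffs are 6, 7, so Column commits to R. Subgame-perfect outcome: (B, R) with payoffs (8, 7).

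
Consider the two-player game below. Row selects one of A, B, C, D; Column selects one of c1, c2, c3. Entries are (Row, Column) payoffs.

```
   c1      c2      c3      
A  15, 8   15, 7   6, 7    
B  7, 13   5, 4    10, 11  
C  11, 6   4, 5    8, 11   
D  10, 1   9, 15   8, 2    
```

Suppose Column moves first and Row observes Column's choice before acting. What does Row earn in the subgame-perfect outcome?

Backward induction with Column moving first.
- c1 → Row plays A (best of 15, 7, 11, 10); Column gets 8.
- c2 → Row plays A (best of 15, 5, 4, 9); Column gets 7.
- c3 → Row plays B (best of 6, 10, 8, 8); Column gets 11.
Column's induced payoffs are 8, 7, 11, so Column commits to c3. Subgame-perfect outcome: (B, c3) with payoffs (10, 11).

10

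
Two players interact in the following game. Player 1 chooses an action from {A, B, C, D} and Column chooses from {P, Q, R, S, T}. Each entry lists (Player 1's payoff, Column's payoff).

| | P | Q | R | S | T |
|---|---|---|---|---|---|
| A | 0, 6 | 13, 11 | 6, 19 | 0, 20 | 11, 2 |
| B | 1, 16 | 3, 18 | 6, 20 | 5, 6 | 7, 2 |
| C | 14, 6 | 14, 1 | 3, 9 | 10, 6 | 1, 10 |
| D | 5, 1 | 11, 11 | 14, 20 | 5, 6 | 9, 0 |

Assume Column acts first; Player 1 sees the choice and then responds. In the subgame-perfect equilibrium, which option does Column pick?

Player 1 best-responds to each possible Column move:
- P: BR = C, leader payoff 6.
- Q: BR = C, leader payoff 1.
- R: BR = D, leader payoff 20.
- S: BR = C, leader payoff 6.
- T: BR = A, leader payoff 2.
Maximizing over 6, 1, 20, 6, 2, Column chooses R. Subgame-perfect outcome: (D, R) with payoffs (14, 20).

R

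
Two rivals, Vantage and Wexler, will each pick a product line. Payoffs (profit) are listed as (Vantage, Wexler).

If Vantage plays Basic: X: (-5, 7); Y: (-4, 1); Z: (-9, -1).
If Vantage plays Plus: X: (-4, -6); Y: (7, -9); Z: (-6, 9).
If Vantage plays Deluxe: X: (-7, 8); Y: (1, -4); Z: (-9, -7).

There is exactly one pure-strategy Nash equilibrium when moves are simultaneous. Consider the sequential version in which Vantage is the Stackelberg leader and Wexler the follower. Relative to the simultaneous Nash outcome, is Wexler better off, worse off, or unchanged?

worse off

Solve by backward induction (Vantage leads).
- Basic → Wexler plays X (best of 7, 1, -1); Vantage gets -5.
- Plus → Wexler plays Z (best of -6, -9, 9); Vantage gets -6.
- Deluxe → Wexler plays X (best of 8, -4, -7); Vantage gets -7.
Among -5, -6, -7, the best is -5 at Basic. Subgame-perfect outcome: (Basic, X) with payoffs (-5, 7).
Under simultaneous play:
Vantage's best replies: X→Plus; Y→Plus; Z→Plus.
Wexler's best replies: Basic→X; Plus→Z; Deluxe→X.
Only (Plus, Z) has each player best-responding; Nash payoffs (-6, 9).
Wexler earns 7 sequentially versus 9 at the Nash outcome: worse off.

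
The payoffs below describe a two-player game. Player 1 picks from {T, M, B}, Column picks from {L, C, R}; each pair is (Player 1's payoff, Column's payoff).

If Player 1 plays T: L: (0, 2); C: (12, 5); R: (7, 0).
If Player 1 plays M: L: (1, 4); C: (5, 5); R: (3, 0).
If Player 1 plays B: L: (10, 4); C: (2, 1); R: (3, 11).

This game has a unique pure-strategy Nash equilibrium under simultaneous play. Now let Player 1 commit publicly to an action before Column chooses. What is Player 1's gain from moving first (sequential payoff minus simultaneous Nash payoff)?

0

Backward induction with Player 1 moving first.
- T: BR = C, leader payoff 12.
- M: BR = C, leader payoff 5.
- B: BR = R, leader payoff 3.
Player 1's induced payoffs are 12, 5, 3, so Player 1 commits to T. Subgame-perfect outcome: (T, C) with payoffs (12, 5).
For the simultaneous game, intersect best replies.
Player 1's best replies: L→B; C→T; R→T.
Column's best replies: T→C; M→C; B→R.
The unique mutual best reply is (T, C), giving (12, 5).
Player 1's commitment gain: 12 − 12 = 0.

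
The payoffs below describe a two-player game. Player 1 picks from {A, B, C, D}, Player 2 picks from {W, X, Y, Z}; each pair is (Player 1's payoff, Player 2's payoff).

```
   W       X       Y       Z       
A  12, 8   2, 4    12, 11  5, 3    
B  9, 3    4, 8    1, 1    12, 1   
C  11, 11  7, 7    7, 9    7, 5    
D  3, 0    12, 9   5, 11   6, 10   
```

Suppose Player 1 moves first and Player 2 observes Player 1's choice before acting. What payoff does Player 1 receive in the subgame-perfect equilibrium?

12

Player 2 best-responds to each possible Player 1 move:
- A → Player 2 plays Y (best of 8, 4, 11, 3); Player 1 gets 12.
- B → Player 2 plays X (best of 3, 8, 1, 1); Player 1 gets 4.
- C → Player 2 plays W (best of 11, 7, 9, 5); Player 1 gets 11.
- D → Player 2 plays Y (best of 0, 9, 11, 10); Player 1 gets 5.
Player 1's induced payoffs are 12, 4, 11, 5, so Player 1 commits to A. Subgame-perfect outcome: (A, Y) with payoffs (12, 11).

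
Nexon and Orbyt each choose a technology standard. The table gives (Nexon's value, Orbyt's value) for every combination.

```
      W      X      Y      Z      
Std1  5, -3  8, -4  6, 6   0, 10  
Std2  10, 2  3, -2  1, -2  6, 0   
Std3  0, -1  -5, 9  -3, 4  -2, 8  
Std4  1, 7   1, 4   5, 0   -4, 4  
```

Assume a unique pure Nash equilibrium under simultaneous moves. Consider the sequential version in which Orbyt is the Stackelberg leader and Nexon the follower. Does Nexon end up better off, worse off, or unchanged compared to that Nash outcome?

Work backward from Nexon's decision.
- W → Nexon plays Std2 (best of 5, 10, 0, 1); Orbyt gets 2.
- X → Nexon plays Std1 (best of 8, 3, -5, 1); Orbyt gets -4.
- Y → Nexon plays Std1 (best of 6, 1, -3, 5); Orbyt gets 6.
- Z → Nexon plays Std2 (best of 0, 6, -2, -4); Orbyt gets 0.
Orbyt's induced payoffs are 2, -4, 6, 0, so Orbyt commits to Y. Subgame-perfect outcome: (Std1, Y) with payoffs (6, 6).
Now find the simultaneous Nash equilibrium.
Nexon's best replies: W→Std2; X→Std1; Y→Std1; Z→Std2.
Orbyt's best replies: Std1→Z; Std2→W; Std3→X; Std4→W.
Only (Std2, W) has each player best-responding; Nash payoffs (10, 2).
Nexon earns 6 sequentially versus 10 at the Nash outcome: worse off.

worse off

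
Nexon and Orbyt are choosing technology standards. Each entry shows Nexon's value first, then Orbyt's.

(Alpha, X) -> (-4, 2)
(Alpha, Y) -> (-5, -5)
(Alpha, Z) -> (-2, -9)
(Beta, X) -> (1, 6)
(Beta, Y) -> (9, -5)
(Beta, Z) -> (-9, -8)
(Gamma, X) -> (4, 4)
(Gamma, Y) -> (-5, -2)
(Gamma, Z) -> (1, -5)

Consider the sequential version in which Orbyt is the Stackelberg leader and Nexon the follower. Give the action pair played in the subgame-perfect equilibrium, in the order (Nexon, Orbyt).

Solve by backward induction (Orbyt leads).
- X → Nexon plays Gamma (best of -4, 1, 4); Orbyt gets 4.
- Y → Nexon plays Beta (best of -5, 9, -5); Orbyt gets -5.
- Z → Nexon plays Gamma (best of -2, -9, 1); Orbyt gets -5.
Orbyt's induced payoffs are 4, -5, -5, so Orbyt commits to X. Subgame-perfect outcome: (Gamma, X) with payoffs (4, 4).

(Gamma, X)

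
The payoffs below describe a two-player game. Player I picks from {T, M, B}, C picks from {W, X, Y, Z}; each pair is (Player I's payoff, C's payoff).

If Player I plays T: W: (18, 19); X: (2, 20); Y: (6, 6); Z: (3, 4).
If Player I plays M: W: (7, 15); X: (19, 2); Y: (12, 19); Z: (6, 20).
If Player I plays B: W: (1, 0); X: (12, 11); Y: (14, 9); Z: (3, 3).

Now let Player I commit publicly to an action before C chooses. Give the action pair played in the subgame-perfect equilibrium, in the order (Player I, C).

Backward induction with Player I moving first.
- T → C plays X (best of 19, 20, 6, 4); Player I gets 2.
- M → C plays Z (best of 15, 2, 19, 20); Player I gets 6.
- B → C plays X (best of 0, 11, 9, 3); Player I gets 12.
Among 2, 6, 12, the best is 12 at B. Subgame-perfect outcome: (B, X) with payoffs (12, 11).

(B, X)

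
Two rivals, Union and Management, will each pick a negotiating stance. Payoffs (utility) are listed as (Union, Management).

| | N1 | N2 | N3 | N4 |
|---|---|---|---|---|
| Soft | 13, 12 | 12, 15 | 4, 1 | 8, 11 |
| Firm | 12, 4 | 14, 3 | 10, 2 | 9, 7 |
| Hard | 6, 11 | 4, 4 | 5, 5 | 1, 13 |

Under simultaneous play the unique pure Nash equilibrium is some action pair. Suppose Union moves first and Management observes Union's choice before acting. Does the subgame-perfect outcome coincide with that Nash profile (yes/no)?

no

Management best-responds to each possible Union move:
- Soft: Management compares 12, 15, 1, 11 and picks N2; Union would get 12.
- Firm: Management compares 4, 3, 2, 7 and picks N4; Union would get 9.
- Hard: Management compares 11, 4, 5, 13 and picks N4; Union would get 1.
Union's induced payoffs are 12, 9, 1, so Union commits to Soft. Subgame-perfect outcome: (Soft, N2) with payoffs (12, 15).
For the simultaneous game, intersect best replies.
Union's best replies: N1→Soft; N2→Firm; N3→Firm; N4→Firm.
Management's best replies: Soft→N2; Firm→N4; Hard→N4.
The unique mutual best reply is (Firm, N4), giving (9, 7).
Sequential outcome (Soft, N2) differs from the Nash profile (Firm, N4).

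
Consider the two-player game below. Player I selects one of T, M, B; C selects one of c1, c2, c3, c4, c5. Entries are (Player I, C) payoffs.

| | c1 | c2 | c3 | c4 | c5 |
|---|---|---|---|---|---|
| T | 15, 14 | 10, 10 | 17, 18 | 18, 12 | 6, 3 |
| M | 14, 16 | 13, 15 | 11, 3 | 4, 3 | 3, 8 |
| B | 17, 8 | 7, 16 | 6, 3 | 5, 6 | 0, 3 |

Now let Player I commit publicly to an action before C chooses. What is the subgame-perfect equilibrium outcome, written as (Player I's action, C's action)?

(T, c3)

C best-responds to each possible Player I move:
- T → C plays c3 (best of 14, 10, 18, 12, 3); Player I gets 17.
- M → C plays c1 (best of 16, 15, 3, 3, 8); Player I gets 14.
- B → C plays c2 (best of 8, 16, 3, 6, 3); Player I gets 7.
Player I's induced payoffs are 17, 14, 7, so Player I commits to T. Subgame-perfect outcome: (T, c3) with payoffs (17, 18).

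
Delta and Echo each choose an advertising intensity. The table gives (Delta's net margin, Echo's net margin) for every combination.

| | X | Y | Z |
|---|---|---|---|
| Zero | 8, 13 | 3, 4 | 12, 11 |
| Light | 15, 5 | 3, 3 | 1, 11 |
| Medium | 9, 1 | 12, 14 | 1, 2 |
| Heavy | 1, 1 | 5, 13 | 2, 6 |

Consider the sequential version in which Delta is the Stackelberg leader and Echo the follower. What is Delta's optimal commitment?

Echo best-responds to each possible Delta move:
- Zero: Echo compares 13, 4, 11 and picks X; Delta would get 8.
- Light: Echo compares 5, 3, 11 and picks Z; Delta would get 1.
- Medium: Echo compares 1, 14, 2 and picks Y; Delta would get 12.
- Heavy: Echo compares 1, 13, 6 and picks Y; Delta would get 5.
Maximizing over 8, 1, 12, 5, Delta chooses Medium. Subgame-perfect outcome: (Medium, Y) with payoffs (12, 14).

Medium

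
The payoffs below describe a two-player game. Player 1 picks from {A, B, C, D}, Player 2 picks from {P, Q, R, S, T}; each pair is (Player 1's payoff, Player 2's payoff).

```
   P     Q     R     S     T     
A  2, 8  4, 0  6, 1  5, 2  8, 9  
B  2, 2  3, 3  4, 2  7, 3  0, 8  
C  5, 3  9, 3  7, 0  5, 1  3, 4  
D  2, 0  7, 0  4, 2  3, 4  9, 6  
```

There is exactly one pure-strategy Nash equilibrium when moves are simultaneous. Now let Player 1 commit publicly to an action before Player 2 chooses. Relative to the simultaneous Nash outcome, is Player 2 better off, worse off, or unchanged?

Backward induction with Player 1 moving first.
- A: BR = T, leader payoff 8.
- B: BR = T, leader payoff 0.
- C: BR = T, leader payoff 3.
- D: BR = T, leader payoff 9.
Maximizing over 8, 0, 3, 9, Player 1 chooses D. Subgame-perfect outcome: (D, T) with payoffs (9, 6).
Under simultaneous play:
Player 1's best replies: P→C; Q→C; R→C; S→B; T→D.
Player 2's best replies: A→T; B→T; C→T; D→T.
Only (D, T) has each player best-responding; Nash payoffs (9, 6).
Player 2 earns 6 sequentially versus 6 at the Nash outcome: unchanged.

unchanged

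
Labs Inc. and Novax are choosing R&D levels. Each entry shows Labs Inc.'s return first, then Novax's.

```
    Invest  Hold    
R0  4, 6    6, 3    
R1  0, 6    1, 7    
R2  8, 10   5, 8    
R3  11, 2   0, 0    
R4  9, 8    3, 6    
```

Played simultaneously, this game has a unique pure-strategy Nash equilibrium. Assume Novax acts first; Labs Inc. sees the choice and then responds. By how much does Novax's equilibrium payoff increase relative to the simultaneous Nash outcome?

Labs Inc. best-responds to each possible Novax move:
- Invest: BR = R3, leader payoff 2.
- Hold: BR = R0, leader payoff 3.
Among 2, 3, the best is 3 at Hold. Subgame-perfect outcome: (R0, Hold) with payoffs (6, 3).
Under simultaneous play:
Labs Inc.'s best replies: Invest→R3; Hold→R0.
Novax's best replies: R0→Invest; R1→Hold; R2→Invest; R3→Invest; R4→Invest.
Only (R3, Invest) has each player best-responding; Nash payoffs (11, 2).
Novax's commitment gain: 3 − 2 = 1.

1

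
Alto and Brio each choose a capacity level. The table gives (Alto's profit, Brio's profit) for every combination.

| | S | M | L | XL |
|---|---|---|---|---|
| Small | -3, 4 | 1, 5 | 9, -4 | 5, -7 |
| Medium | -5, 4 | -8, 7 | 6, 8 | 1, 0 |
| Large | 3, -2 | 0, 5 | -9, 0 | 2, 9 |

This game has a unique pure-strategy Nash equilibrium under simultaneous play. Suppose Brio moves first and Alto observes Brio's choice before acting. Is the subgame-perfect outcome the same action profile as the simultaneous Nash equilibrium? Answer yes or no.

yes

Solve by backward induction (Brio leads).
- S → Alto plays Large (best of -3, -5, 3); Brio gets -2.
- M → Alto plays Small (best of 1, -8, 0); Brio gets 5.
- L → Alto plays Small (best of 9, 6, -9); Brio gets -4.
- XL → Alto plays Small (best of 5, 1, 2); Brio gets -7.
Among -2, 5, -4, -7, the best is 5 at M. Subgame-perfect outcome: (Small, M) with payoffs (1, 5).
Under simultaneous play:
Alto's best replies: S→Large; M→Small; L→Small; XL→Small.
Brio's best replies: Small→M; Medium→L; Large→XL.
Only (Small, M) has each player best-responding; Nash payoffs (1, 5).
Sequential outcome (Small, M) coincides with the Nash profile (Small, M).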